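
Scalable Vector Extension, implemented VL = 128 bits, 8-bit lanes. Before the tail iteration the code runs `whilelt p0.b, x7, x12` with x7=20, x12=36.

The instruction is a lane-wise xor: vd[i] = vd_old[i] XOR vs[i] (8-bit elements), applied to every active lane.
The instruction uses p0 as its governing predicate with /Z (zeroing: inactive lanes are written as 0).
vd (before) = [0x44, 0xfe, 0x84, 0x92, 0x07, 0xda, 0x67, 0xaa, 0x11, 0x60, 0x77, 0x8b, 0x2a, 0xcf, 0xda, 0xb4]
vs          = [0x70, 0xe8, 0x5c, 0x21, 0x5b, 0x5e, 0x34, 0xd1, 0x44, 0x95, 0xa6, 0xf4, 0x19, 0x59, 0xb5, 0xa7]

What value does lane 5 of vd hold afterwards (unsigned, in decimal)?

lane count: 128 div 8 = 16
p0[j] = (20+j < 36); true for j=0..15 → 16 lanes set
vd[0] xor(0x44,0x70) -> 0x34
vd[1] xor(0xfe,0xe8) -> 0x16
vd[2] xor(0x84,0x5c) -> 0xd8
vd[3] xor(0x92,0x21) -> 0xb3
vd[4] xor(0x07,0x5b) -> 0x5c
vd[5] xor(0xda,0x5e) -> 0x84
vd[6] xor(0x67,0x34) -> 0x53
vd[7] xor(0xaa,0xd1) -> 0x7b
vd[8] xor(0x11,0x44) -> 0x55
vd[9] xor(0x60,0x95) -> 0xf5
vd[10] xor(0x77,0xa6) -> 0xd1
vd[11] xor(0x8b,0xf4) -> 0x7f
vd[12] xor(0x2a,0x19) -> 0x33
vd[13] xor(0xcf,0x59) -> 0x96
vd[14] xor(0xda,0xb5) -> 0x6f
vd[15] xor(0xb4,0xa7) -> 0x13

vd[5] = 132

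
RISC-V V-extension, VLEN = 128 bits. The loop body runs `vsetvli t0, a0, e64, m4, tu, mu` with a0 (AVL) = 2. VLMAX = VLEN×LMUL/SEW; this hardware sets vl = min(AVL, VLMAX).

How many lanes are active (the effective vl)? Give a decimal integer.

vl = 2

VLMAX = VLEN×LMUL/SEW = 128×4/64 = 8
vl ← min(2, 8) = 2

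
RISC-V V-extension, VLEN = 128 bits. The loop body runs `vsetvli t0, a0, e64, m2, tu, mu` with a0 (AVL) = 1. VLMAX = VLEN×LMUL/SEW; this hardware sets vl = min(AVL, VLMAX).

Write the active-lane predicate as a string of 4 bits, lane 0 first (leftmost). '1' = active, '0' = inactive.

predicate = 1000

VLMAX = (128 × 2) / 64 = 4 lanes
vl = min(AVL, VLMAX) = min(1, 4) = 1
bits (lane 0 leftmost): 1000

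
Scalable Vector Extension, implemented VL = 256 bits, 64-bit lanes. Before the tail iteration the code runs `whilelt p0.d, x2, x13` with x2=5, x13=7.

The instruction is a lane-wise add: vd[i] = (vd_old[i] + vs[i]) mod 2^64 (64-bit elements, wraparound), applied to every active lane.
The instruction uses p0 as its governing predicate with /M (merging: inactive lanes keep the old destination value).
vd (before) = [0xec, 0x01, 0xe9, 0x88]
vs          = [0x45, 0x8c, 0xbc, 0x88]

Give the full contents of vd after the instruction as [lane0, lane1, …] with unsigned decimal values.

vd = [305, 141, 233, 136]

256-bit reg / 64-bit elem → 4 lanes
whilelt: lane j active iff 5+j < 7 → j < 2 → 2 active
lane  0: add(0xec,0x45) ⇒ 0x131
lane  1: add(0x01,0x8c) ⇒ 0x8d
lane  2: tail/keep ⇒ 0xe9
lane  3: tail/keep ⇒ 0x88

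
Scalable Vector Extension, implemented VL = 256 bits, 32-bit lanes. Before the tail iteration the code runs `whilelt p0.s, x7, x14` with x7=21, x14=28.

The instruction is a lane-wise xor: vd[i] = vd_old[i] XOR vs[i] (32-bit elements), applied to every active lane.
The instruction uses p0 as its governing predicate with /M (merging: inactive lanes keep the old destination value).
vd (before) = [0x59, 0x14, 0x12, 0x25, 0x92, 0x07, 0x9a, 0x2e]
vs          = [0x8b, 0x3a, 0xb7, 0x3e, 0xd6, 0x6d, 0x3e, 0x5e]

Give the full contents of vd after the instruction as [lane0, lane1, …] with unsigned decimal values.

vd = [210, 46, 165, 27, 68, 106, 164, 46]

256-bit reg / 32-bit elem → 8 lanes
whilelt: lane j active iff 21+j < 28 → j < 7 → 7 active
vd[0] xor(0x59,0x8b) -> 0xd2
vd[1] xor(0x14,0x3a) -> 0x2e
vd[2] xor(0x12,0xb7) -> 0xa5
vd[3] xor(0x25,0x3e) -> 0x1b
vd[4] xor(0x92,0xd6) -> 0x44
vd[5] xor(0x07,0x6d) -> 0x6a
vd[6] xor(0x9a,0x3e) -> 0xa4
vd[7] tail/keep -> 0x2e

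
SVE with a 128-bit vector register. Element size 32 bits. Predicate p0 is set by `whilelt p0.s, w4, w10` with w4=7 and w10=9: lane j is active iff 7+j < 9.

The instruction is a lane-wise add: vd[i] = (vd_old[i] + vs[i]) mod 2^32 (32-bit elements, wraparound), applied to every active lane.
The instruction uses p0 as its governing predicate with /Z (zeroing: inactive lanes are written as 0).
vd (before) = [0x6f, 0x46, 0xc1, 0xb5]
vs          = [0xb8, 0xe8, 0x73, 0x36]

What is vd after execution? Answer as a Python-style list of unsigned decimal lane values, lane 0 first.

128-bit reg / 32-bit elem → 4 lanes
p0[j] = (7+j < 9); true for j=0..1 → 2 lanes set
lane  0: add(0x6f,0xb8) ⇒ 0x127
lane  1: add(0x46,0xe8) ⇒ 0x12e
lane  2: tail/zero ⇒ 0x00
lane  3: tail/zero ⇒ 0x00

vd = [295, 302, 0, 0]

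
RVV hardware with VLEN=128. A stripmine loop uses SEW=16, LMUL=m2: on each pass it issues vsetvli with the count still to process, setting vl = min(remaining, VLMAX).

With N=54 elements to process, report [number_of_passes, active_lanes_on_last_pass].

VLMAX = VLEN×LMUL/SEW = 128×2/16 = 16
54 elements at 16/iter → 4 passes, remainder 6 on the last

[iterations, last_vl] = [4, 6]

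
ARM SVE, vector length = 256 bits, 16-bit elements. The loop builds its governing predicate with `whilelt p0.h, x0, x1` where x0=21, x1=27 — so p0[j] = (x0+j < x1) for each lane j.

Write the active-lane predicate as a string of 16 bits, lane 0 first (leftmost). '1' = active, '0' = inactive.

lane count: 256 div 16 = 16
whilelt: lane j active iff 21+j < 27 → j < 6 → 6 active
bits (lane 0 leftmost): 1111110000000000

predicate = 1111110000000000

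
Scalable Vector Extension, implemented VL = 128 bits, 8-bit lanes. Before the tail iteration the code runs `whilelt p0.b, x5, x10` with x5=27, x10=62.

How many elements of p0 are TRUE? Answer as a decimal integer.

vl = 16

128-bit reg / 8-bit elem → 16 lanes
whilelt: lane j active iff 27+j < 62 → j < 35 → 16 active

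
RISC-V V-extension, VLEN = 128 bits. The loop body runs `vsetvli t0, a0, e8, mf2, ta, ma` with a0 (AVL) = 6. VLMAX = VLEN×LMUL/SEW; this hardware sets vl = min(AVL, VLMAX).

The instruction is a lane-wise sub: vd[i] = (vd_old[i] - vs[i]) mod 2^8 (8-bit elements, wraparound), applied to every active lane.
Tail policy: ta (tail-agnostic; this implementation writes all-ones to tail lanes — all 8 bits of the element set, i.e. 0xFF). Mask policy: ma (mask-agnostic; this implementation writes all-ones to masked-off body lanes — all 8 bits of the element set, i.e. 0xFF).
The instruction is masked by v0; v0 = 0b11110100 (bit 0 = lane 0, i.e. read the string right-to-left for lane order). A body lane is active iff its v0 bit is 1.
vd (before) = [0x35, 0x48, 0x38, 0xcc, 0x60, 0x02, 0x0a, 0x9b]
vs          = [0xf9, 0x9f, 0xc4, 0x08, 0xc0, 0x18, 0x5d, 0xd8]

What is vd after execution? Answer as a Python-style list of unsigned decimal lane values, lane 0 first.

VLMAX = VLEN×LMUL/SEW = 128×1/2/8 = 8
vl ← min(6, 8) = 6
vd[0] mask-off/ones -> 0xff
vd[1] mask-off/ones -> 0xff
vd[2] sub(0x38,0xc4) -> 0x74
vd[3] mask-off/ones -> 0xff
vd[4] sub(0x60,0xc0) -> 0xa0
vd[5] sub(0x02,0x18) -> 0xea
vd[6] tail/ones -> 0xff
vd[7] tail/ones -> 0xff

vd = [255, 255, 116, 255, 160, 234, 255, 255]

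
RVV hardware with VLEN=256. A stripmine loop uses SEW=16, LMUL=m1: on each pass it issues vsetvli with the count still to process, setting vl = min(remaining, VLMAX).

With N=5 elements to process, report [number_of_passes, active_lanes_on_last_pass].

[iterations, last_vl] = [1, 5]

VLMAX = VLEN×LMUL/SEW = 256×1/16 = 16
5 elements at 16/iter → 1 passes, remainder 5 on the last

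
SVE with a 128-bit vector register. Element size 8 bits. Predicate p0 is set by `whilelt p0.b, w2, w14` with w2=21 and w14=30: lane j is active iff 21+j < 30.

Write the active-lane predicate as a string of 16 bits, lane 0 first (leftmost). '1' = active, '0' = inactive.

register lanes = 128/8 = 16
p0[j] = (21+j < 30); true for j=0..8 → 9 lanes set
bits (lane 0 leftmost): 1111111110000000

predicate = 1111111110000000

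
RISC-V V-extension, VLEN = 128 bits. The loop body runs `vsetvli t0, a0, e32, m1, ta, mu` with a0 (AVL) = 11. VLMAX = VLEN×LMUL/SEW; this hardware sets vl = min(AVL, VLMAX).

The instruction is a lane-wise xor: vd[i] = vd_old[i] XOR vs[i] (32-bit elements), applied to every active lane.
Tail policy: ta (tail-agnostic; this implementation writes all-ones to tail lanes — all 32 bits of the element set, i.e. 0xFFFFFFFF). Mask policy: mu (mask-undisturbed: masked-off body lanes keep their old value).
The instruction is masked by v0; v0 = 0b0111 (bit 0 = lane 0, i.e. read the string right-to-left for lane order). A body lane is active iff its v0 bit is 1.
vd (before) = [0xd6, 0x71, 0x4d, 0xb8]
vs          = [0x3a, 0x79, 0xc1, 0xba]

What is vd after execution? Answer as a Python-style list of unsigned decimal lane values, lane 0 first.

VLMAX = (128 × 1) / 32 = 4 lanes
vl = min(AVL, VLMAX) = min(11, 4) = 4
vd[0] xor(0xd6,0x3a) -> 0xec
vd[1] xor(0x71,0x79) -> 0x08
vd[2] xor(0x4d,0xc1) -> 0x8c
vd[3] mask-off/keep -> 0xb8

vd = [236, 8, 140, 184]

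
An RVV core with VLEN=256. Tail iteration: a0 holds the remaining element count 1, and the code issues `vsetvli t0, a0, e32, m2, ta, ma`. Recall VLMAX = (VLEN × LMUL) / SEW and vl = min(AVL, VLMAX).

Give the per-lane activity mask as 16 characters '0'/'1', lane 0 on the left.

VLMAX = (256 × 2) / 32 = 16 lanes
vl ← min(1, 16) = 1
bits (lane 0 leftmost): 1000000000000000

predicate = 1000000000000000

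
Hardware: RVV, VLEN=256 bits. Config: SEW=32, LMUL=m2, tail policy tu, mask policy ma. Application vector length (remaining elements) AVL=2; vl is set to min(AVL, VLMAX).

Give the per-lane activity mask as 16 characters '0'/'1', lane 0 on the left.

VLMAX = VLEN×LMUL/SEW = 256×2/32 = 16
AVL=2 ≤ VLMAX=16, so vl = 2
bits (lane 0 leftmost): 1100000000000000

predicate = 1100000000000000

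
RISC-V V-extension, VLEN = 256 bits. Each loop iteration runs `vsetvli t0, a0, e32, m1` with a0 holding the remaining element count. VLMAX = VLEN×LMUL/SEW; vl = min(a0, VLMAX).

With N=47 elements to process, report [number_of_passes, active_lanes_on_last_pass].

[iterations, last_vl] = [6, 7]

VLMAX = VLEN×LMUL/SEW = 256×1/32 = 8
N=47: ⌈47/8⌉ = 6 iters; last vl = 47 − 5×8 = 7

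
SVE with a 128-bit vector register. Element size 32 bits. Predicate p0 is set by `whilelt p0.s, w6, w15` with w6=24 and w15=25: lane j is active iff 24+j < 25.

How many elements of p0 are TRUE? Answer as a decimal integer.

128-bit reg / 32-bit elem → 4 lanes
whilelt: lane j active iff 24+j < 25 → j < 1 → 1 active

vl = 1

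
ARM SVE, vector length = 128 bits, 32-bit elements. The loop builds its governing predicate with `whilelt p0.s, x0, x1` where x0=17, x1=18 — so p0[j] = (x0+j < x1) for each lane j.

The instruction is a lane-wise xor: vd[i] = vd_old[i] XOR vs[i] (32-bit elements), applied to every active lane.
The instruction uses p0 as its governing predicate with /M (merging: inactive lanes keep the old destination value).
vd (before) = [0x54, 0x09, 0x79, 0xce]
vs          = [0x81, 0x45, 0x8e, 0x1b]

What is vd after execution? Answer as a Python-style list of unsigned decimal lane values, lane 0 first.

128-bit reg / 32-bit elem → 4 lanes
p0[j] = (17+j < 18); true for j=0..0 → 1 lanes set
lane  0: xor(0x54,0x81) ⇒ 0xd5
lane  1: tail/keep ⇒ 0x09
lane  2: tail/keep ⇒ 0x79
lane  3: tail/keep ⇒ 0xce

vd = [213, 9, 121, 206]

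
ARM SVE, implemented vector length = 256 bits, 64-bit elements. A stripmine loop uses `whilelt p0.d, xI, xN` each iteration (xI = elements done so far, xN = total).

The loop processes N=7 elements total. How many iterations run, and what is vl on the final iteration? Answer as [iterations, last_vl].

lane count: 256 div 64 = 4
7 elements at 4/iter → 2 passes, remainder 3 on the last

[iterations, last_vl] = [2, 3]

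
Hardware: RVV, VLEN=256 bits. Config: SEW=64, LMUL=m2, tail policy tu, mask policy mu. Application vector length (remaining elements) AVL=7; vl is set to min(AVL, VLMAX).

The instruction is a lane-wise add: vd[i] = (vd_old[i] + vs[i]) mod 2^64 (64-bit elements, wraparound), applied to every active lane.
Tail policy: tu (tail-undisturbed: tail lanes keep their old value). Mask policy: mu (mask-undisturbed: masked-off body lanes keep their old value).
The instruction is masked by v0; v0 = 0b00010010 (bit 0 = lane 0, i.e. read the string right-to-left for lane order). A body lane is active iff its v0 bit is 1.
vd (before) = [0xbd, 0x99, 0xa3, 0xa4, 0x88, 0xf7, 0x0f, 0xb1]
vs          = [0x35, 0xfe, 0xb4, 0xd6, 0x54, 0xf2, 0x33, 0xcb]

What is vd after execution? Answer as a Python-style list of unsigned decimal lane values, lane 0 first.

vd = [189, 407, 163, 164, 220, 247, 15, 177]

VLMAX = VLEN×LMUL/SEW = 256×2/64 = 8
vl ← min(7, 8) = 7
vd[0] mask-off/keep -> 0xbd
vd[1] add(0x99,0xfe) -> 0x197
vd[2] mask-off/keep -> 0xa3
vd[3] mask-off/keep -> 0xa4
vd[4] add(0x88,0x54) -> 0xdc
vd[5] mask-off/keep -> 0xf7
vd[6] mask-off/keep -> 0x0f
vd[7] tail/keep -> 0xb1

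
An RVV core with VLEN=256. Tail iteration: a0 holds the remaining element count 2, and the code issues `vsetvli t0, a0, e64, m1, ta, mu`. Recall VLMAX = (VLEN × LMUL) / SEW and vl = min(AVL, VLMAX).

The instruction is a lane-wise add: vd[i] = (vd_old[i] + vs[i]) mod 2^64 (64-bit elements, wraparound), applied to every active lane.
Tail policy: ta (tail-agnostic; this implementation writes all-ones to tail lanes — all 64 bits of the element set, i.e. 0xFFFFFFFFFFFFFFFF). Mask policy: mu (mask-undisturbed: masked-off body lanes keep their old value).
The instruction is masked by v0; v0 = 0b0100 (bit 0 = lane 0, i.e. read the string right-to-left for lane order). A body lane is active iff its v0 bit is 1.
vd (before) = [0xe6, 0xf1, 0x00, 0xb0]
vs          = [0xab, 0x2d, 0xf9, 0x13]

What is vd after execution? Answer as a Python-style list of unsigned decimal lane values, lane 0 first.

lanes per group: 256·1/64 = 4
AVL=2 ≤ VLMAX=4, so vl = 2
lane  0: mask-off/keep ⇒ 0xe6
lane  1: mask-off/keep ⇒ 0xf1
lane  2: tail/ones ⇒ 0xffffffffffffffff
lane  3: tail/ones ⇒ 0xffffffffffffffff

vd = [230, 241, 18446744073709551615, 18446744073709551615]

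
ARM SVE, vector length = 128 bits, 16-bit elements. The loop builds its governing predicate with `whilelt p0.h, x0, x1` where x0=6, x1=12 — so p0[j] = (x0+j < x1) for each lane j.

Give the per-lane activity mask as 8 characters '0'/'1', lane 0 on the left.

128-bit reg / 16-bit elem → 8 lanes
p0[j] = (6+j < 12); true for j=0..5 → 6 lanes set
bits (lane 0 leftmost): 11111100

predicate = 11111100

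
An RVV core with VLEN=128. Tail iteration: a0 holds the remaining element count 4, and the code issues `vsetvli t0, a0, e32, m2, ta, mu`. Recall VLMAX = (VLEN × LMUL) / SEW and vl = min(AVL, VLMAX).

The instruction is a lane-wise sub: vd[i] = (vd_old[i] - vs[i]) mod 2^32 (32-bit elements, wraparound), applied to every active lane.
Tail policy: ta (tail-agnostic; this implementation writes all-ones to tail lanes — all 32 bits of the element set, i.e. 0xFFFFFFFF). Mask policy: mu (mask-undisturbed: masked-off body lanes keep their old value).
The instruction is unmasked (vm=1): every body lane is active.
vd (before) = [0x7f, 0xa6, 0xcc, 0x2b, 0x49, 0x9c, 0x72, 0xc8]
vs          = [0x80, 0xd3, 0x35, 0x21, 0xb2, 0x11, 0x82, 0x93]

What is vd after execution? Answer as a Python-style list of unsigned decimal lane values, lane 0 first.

lanes per group: 128·2/32 = 8
AVL=4 ≤ VLMAX=8, so vl = 4
vd[0] sub(0x7f,0x80) -> 0xffffffff
vd[1] sub(0xa6,0xd3) -> 0xffffffd3
vd[2] sub(0xcc,0x35) -> 0x97
vd[3] sub(0x2b,0x21) -> 0x0a
vd[4] tail/ones -> 0xffffffff
vd[5] tail/ones -> 0xffffffff
vd[6] tail/ones -> 0xffffffff
vd[7] tail/ones -> 0xffffffff

vd = [4294967295, 4294967251, 151, 10, 4294967295, 4294967295, 4294967295, 4294967295]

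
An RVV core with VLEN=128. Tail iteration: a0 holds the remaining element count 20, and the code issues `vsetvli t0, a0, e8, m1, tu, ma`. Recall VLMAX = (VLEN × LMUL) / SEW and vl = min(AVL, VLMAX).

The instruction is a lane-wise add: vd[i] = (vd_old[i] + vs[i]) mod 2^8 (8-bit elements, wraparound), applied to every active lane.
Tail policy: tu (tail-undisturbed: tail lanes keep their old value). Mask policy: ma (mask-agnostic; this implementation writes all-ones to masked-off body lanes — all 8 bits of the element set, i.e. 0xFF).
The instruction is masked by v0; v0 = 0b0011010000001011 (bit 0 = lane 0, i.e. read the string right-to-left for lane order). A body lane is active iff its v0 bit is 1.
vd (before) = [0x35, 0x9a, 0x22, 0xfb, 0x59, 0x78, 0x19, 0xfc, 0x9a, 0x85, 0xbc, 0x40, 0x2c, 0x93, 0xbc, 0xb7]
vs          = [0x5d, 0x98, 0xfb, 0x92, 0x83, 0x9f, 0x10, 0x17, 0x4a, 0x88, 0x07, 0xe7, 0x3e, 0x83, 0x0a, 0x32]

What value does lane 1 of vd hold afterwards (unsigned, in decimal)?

VLMAX = (128 × 1) / 8 = 16 lanes
vl = min(AVL, VLMAX) = min(20, 16) = 16
[0] add(0x35,0x5d) = 0x92
[1] add(0x9a,0x98) = 0x32
[2] mask-off/ones = 0xff
[3] add(0xfb,0x92) = 0x8d
[4] mask-off/ones = 0xff
[5] mask-off/ones = 0xff
[6] mask-off/ones = 0xff
[7] mask-off/ones = 0xff
[8] mask-off/ones = 0xff
[9] mask-off/ones = 0xff
[10] add(0xbc,0x07) = 0xc3
[11] mask-off/ones = 0xff
[12] add(0x2c,0x3e) = 0x6a
[13] add(0x93,0x83) = 0x16
[14] mask-off/ones = 0xff
[15] mask-off/ones = 0xff

vd[1] = 50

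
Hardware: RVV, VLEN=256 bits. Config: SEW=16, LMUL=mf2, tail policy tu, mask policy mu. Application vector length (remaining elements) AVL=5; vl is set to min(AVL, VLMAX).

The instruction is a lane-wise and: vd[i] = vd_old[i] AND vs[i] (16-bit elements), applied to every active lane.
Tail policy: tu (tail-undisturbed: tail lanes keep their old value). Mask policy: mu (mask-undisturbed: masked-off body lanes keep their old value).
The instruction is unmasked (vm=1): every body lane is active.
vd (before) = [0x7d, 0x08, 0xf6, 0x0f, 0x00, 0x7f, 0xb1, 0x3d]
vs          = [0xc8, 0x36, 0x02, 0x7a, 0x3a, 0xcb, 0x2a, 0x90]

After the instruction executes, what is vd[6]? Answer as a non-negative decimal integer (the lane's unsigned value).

lanes per group: 256·1/2/16 = 8
AVL=5 ≤ VLMAX=8, so vl = 5
vd[0] and(0x7d,0xc8) -> 0x48
vd[1] and(0x08,0x36) -> 0x00
vd[2] and(0xf6,0x02) -> 0x02
vd[3] and(0x0f,0x7a) -> 0x0a
vd[4] and(0x00,0x3a) -> 0x00
vd[5] tail/keep -> 0x7f
vd[6] tail/keep -> 0xb1
vd[7] tail/keep -> 0x3d

vd[6] = 177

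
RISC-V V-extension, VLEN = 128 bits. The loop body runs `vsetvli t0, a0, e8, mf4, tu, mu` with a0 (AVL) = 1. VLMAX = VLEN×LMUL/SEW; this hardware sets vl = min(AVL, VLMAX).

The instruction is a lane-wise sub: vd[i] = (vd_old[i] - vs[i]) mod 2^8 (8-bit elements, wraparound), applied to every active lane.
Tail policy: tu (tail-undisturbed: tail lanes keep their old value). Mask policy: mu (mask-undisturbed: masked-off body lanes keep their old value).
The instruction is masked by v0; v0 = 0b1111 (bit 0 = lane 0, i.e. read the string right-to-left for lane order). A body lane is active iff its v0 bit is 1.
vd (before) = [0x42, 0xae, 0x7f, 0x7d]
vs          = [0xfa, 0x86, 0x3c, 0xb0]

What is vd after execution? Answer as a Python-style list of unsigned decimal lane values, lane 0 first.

lanes per group: 128·1/4/8 = 4
vl = min(AVL, VLMAX) = min(1, 4) = 1
  i=0: sub(0x42,0xfa) → 72
  i=1: tail/keep → 174
  i=2: tail/keep → 127
  i=3: tail/keep → 125

vd = [72, 174, 127, 125]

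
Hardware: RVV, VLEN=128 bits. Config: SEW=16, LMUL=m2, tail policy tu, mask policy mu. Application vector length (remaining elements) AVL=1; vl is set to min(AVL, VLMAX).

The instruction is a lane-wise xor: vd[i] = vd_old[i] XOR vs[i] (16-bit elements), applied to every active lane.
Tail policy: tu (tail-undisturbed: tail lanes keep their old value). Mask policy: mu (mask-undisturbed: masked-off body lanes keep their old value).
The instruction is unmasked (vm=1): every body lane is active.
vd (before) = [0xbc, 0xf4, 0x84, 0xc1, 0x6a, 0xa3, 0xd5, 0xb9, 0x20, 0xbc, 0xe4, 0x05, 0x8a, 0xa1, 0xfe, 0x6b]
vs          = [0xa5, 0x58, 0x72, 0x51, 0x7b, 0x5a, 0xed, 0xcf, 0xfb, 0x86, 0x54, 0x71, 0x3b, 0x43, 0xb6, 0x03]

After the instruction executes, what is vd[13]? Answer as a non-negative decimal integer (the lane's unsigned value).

VLMAX = (128 × 2) / 16 = 16 lanes
vl ← min(1, 16) = 1
lane  0: xor(0xbc,0xa5) ⇒ 0x19
lane  1: tail/keep ⇒ 0xf4
lane  2: tail/keep ⇒ 0x84
lane  3: tail/keep ⇒ 0xc1
lane  4: tail/keep ⇒ 0x6a
lane  5: tail/keep ⇒ 0xa3
lane  6: tail/keep ⇒ 0xd5
lane  7: tail/keep ⇒ 0xb9
lane  8: tail/keep ⇒ 0x20
lane  9: tail/keep ⇒ 0xbc
lane 10: tail/keep ⇒ 0xe4
lane 11: tail/keep ⇒ 0x05
lane 12: tail/keep ⇒ 0x8a
lane 13: tail/keep ⇒ 0xa1
lane 14: tail/keep ⇒ 0xfe
lane 15: tail/keep ⇒ 0x6b

vd[13] = 161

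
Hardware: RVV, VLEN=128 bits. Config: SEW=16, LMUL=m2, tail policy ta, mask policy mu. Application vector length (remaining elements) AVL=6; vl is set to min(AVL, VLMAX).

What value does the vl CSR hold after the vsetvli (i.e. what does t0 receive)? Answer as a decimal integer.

VLMAX = VLEN×LMUL/SEW = 128×2/16 = 16
vl = min(AVL, VLMAX) = min(6, 16) = 6

vl = 6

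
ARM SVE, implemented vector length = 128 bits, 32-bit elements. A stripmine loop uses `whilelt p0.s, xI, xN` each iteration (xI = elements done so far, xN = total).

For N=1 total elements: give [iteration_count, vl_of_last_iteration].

register lanes = 128/32 = 4
iterations = ceil(1/4) = 1; final-pass vl = 1

[iterations, last_vl] = [1, 1]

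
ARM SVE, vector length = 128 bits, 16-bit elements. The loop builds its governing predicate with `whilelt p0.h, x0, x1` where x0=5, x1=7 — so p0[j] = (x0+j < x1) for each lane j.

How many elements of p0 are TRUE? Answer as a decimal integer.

vl = 2

register lanes = 128/16 = 8
whilelt: lane j active iff 5+j < 7 → j < 2 → 2 active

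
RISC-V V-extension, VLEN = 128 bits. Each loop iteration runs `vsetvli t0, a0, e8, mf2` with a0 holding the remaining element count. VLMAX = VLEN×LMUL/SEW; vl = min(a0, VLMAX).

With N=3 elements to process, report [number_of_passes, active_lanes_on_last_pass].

[iterations, last_vl] = [1, 3]

VLMAX = (128 × 1/2) / 8 = 8 lanes
3 elements at 8/iter → 1 passes, remainder 3 on the last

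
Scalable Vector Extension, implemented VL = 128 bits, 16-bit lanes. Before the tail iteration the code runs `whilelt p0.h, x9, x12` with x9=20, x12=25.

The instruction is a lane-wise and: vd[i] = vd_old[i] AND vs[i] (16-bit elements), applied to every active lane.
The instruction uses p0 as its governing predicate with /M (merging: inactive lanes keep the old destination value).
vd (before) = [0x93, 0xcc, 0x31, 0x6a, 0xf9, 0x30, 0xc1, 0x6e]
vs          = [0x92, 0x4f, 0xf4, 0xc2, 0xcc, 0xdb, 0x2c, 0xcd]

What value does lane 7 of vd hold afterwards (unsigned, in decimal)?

vd[7] = 110

register lanes = 128/16 = 8
active while 20+j < 25, i.e. j ∈ [0,5) capped at 8 ⇒ 5
lane  0: and(0x93,0x92) ⇒ 0x92
lane  1: and(0xcc,0x4f) ⇒ 0x4c
lane  2: and(0x31,0xf4) ⇒ 0x30
lane  3: and(0x6a,0xc2) ⇒ 0x42
lane  4: and(0xf9,0xcc) ⇒ 0xc8
lane  5: tail/keep ⇒ 0x30
lane  6: tail/keep ⇒ 0xc1
lane  7: tail/keep ⇒ 0x6e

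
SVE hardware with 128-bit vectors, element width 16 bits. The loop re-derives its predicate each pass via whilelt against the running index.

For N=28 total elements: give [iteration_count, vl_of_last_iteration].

[iterations, last_vl] = [4, 4]

register lanes = 128/16 = 8
28 elements at 8/iter → 4 passes, remainder 4 on the last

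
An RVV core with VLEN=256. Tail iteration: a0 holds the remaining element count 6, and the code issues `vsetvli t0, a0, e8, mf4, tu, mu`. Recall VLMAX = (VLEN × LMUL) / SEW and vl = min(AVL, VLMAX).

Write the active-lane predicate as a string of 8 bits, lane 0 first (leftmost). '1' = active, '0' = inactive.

predicate = 11111100

VLMAX = (256 × 1/4) / 8 = 8 lanes
vl ← min(6, 8) = 6
bits (lane 0 leftmost): 11111100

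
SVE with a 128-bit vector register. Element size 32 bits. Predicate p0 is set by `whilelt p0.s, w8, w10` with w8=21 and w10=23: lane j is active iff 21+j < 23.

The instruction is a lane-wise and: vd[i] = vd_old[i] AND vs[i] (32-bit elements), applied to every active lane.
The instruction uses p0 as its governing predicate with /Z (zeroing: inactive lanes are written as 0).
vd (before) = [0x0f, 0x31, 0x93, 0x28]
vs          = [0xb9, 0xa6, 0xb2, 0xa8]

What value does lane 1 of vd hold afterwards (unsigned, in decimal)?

lane count: 128 div 32 = 4
active while 21+j < 23, i.e. j ∈ [0,2) capped at 4 ⇒ 2
vd[0] and(0x0f,0xb9) -> 0x09
vd[1] and(0x31,0xa6) -> 0x20
vd[2] tail/zero -> 0x00
vd[3] tail/zero -> 0x00

vd[1] = 32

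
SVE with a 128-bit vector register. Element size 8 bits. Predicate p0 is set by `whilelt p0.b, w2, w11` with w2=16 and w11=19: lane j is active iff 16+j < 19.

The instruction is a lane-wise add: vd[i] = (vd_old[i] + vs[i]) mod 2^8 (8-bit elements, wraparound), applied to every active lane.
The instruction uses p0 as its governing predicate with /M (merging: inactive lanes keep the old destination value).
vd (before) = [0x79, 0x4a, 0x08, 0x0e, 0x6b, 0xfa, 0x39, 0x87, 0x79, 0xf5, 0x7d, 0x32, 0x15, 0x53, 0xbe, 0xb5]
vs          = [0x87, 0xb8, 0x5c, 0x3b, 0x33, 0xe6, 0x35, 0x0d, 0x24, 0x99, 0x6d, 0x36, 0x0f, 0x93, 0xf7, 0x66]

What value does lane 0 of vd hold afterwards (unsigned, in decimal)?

vd[0] = 0

lane count: 128 div 8 = 16
p0[j] = (16+j < 19); true for j=0..2 → 3 lanes set
  i=0: add(0x79,0x87) → 0
  i=1: add(0x4a,0xb8) → 2
  i=2: add(0x08,0x5c) → 100
  i=3: tail/keep → 14
  i=4: tail/keep → 107
  i=5: tail/keep → 250
  i=6: tail/keep → 57
  i=7: tail/keep → 135
  i=8: tail/keep → 121
  i=9: tail/keep → 245
  i=10: tail/keep → 125
  i=11: tail/keep → 50
  i=12: tail/keep → 21
  i=13: tail/keep → 83
  i=14: tail/keep → 190
  i=15: tail/keep → 181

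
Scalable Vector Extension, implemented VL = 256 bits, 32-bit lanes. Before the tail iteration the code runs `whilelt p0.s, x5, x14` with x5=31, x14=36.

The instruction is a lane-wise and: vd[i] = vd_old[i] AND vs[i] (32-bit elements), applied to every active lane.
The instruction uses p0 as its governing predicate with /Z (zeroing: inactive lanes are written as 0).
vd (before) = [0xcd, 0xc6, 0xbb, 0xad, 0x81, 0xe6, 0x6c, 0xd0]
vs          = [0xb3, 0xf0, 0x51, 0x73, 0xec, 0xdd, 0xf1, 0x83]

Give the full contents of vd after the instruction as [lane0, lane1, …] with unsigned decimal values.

256-bit reg / 32-bit elem → 8 lanes
p0[j] = (31+j < 36); true for j=0..4 → 5 lanes set
  i=0: and(0xcd,0xb3) → 129
  i=1: and(0xc6,0xf0) → 192
  i=2: and(0xbb,0x51) → 17
  i=3: and(0xad,0x73) → 33
  i=4: and(0x81,0xec) → 128
  i=5: tail/zero → 0
  i=6: tail/zero → 0
  i=7: tail/zero → 0

vd = [129, 192, 17, 33, 128, 0, 0, 0]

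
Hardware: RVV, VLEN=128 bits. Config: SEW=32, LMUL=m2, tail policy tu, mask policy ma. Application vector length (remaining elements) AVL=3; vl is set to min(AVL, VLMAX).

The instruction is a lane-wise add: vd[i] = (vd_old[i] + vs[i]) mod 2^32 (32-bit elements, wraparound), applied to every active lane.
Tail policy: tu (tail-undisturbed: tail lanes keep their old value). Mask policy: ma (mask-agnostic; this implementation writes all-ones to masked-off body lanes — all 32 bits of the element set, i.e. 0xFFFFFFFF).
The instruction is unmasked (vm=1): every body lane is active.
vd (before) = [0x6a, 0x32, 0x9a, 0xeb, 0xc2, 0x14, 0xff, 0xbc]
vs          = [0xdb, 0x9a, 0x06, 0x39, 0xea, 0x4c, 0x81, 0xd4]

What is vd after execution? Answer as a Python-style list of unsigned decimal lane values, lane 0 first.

VLMAX = VLEN×LMUL/SEW = 128×2/32 = 8
vl ← min(3, 8) = 3
lane  0: add(0x6a,0xdb) ⇒ 0x145
lane  1: add(0x32,0x9a) ⇒ 0xcc
lane  2: add(0x9a,0x06) ⇒ 0xa0
lane  3: tail/keep ⇒ 0xeb
lane  4: tail/keep ⇒ 0xc2
lane  5: tail/keep ⇒ 0x14
lane  6: tail/keep ⇒ 0xff
lane  7: tail/keep ⇒ 0xbc

vd = [325, 204, 160, 235, 194, 20, 255, 188]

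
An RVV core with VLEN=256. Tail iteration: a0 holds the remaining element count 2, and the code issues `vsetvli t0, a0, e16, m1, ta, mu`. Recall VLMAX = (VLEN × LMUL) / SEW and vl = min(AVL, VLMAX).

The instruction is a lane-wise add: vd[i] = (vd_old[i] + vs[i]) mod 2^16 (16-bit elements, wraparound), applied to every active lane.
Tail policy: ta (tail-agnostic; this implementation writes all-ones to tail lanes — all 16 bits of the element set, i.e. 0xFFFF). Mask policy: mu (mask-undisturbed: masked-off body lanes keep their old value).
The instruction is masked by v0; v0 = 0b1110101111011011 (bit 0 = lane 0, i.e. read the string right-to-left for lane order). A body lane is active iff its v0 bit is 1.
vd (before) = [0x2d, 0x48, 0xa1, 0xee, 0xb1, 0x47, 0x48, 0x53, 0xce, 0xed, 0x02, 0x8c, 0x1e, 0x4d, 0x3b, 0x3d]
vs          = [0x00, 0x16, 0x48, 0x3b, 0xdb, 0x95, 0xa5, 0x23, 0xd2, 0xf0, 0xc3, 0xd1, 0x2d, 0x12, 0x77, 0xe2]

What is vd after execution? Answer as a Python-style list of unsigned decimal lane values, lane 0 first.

VLMAX = (256 × 1) / 16 = 16 lanes
vl ← min(2, 16) = 2
lane  0: add(0x2d,0x00) ⇒ 0x2d
lane  1: add(0x48,0x16) ⇒ 0x5e
lane  2: tail/ones ⇒ 0xffff
lane  3: tail/ones ⇒ 0xffff
lane  4: tail/ones ⇒ 0xffff
lane  5: tail/ones ⇒ 0xffff
lane  6: tail/ones ⇒ 0xffff
lane  7: tail/ones ⇒ 0xffff
lane  8: tail/ones ⇒ 0xffff
lane  9: tail/ones ⇒ 0xffff
lane 10: tail/ones ⇒ 0xffff
lane 11: tail/ones ⇒ 0xffff
lane 12: tail/ones ⇒ 0xffff
lane 13: tail/ones ⇒ 0xffff
lane 14: tail/ones ⇒ 0xffff
lane 15: tail/ones ⇒ 0xffff

vd = [45, 94, 65535, 65535, 65535, 65535, 65535, 65535, 65535, 65535, 65535, 65535, 65535, 65535, 65535, 65535]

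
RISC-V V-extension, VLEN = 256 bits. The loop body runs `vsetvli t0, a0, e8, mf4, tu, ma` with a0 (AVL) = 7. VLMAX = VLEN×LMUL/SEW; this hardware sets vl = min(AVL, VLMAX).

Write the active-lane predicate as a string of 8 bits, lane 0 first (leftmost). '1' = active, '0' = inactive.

predicate = 11111110

VLMAX = VLEN×LMUL/SEW = 256×1/4/8 = 8
vl = min(AVL, VLMAX) = min(7, 8) = 7
bits (lane 0 leftmost): 11111110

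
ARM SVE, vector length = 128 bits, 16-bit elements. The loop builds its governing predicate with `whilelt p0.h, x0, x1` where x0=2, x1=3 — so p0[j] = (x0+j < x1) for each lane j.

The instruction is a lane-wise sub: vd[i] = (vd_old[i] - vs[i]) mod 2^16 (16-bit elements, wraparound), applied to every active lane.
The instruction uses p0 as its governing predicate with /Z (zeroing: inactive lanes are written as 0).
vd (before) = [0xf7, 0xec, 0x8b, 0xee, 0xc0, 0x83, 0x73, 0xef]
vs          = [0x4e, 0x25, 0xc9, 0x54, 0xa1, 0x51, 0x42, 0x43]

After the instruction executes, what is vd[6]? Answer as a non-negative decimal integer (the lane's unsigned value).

vd[6] = 0

register lanes = 128/16 = 8
active while 2+j < 3, i.e. j ∈ [0,1) capped at 8 ⇒ 1
  i=0: sub(0xf7,0x4e) → 169
  i=1: tail/zero → 0
  i=2: tail/zero → 0
  i=3: tail/zero → 0
  i=4: tail/zero → 0
  i=5: tail/zero → 0
  i=6: tail/zero → 0
  i=7: tail/zero → 0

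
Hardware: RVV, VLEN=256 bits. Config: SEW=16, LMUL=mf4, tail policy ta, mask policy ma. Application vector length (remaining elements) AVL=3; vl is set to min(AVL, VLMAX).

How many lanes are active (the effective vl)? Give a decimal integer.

lanes per group: 256·1/4/16 = 4
vl = min(AVL, VLMAX) = min(3, 4) = 3

vl = 3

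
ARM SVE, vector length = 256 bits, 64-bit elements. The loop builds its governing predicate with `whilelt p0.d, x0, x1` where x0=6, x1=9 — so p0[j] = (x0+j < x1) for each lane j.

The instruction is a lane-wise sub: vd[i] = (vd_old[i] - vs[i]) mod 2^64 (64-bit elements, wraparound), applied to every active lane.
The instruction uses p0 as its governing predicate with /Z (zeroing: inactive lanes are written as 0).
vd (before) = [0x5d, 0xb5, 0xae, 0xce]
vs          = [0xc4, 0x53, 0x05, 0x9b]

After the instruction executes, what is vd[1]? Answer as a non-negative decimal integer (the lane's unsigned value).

lane count: 256 div 64 = 4
active while 6+j < 9, i.e. j ∈ [0,3) capped at 4 ⇒ 3
  i=0: sub(0x5d,0xc4) → 18446744073709551513
  i=1: sub(0xb5,0x53) → 98
  i=2: sub(0xae,0x05) → 169
  i=3: tail/zero → 0

vd[1] = 98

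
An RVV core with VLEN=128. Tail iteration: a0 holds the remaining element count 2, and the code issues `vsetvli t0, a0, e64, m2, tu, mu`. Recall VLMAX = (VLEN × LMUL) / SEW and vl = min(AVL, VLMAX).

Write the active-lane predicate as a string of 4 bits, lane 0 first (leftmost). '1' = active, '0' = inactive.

predicate = 1100

VLMAX = VLEN×LMUL/SEW = 128×2/64 = 4
AVL=2 ≤ VLMAX=4, so vl = 2
bits (lane 0 leftmost): 1100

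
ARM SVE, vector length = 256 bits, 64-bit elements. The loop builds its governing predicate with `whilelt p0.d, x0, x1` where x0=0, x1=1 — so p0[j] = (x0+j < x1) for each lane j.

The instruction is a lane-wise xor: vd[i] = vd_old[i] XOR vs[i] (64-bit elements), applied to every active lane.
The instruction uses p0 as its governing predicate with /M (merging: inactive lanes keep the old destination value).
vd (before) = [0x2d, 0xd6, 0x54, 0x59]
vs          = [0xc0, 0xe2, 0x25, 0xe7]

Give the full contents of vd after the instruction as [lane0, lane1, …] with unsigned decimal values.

register lanes = 256/64 = 4
whilelt: lane j active iff 0+j < 1 → j < 1 → 1 active
lane  0: xor(0x2d,0xc0) ⇒ 0xed
lane  1: tail/keep ⇒ 0xd6
lane  2: tail/keep ⇒ 0x54
lane  3: tail/keep ⇒ 0x59

vd = [237, 214, 84, 89]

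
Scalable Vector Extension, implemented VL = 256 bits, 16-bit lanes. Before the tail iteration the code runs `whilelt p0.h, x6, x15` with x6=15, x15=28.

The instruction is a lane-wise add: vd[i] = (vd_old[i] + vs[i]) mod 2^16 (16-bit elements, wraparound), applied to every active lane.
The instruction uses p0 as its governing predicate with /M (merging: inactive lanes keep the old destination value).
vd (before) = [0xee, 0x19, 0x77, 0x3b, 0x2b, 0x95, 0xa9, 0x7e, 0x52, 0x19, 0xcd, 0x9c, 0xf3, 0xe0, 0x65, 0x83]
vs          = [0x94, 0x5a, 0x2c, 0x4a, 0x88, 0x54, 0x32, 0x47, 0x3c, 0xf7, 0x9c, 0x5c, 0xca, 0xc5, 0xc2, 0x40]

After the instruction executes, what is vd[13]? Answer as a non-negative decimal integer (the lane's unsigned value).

vd[13] = 224

register lanes = 256/16 = 16
p0[j] = (15+j < 28); true for j=0..12 → 13 lanes set
vd[0] add(0xee,0x94) -> 0x182
vd[1] add(0x19,0x5a) -> 0x73
vd[2] add(0x77,0x2c) -> 0xa3
vd[3] add(0x3b,0x4a) -> 0x85
vd[4] add(0x2b,0x88) -> 0xb3
vd[5] add(0x95,0x54) -> 0xe9
vd[6] add(0xa9,0x32) -> 0xdb
vd[7] add(0x7e,0x47) -> 0xc5
vd[8] add(0x52,0x3c) -> 0x8e
vd[9] add(0x19,0xf7) -> 0x110
vd[10] add(0xcd,0x9c) -> 0x169
vd[11] add(0x9c,0x5c) -> 0xf8
vd[12] add(0xf3,0xca) -> 0x1bd
vd[13] tail/keep -> 0xe0
vd[14] tail/keep -> 0x65
vd[15] tail/keep -> 0x83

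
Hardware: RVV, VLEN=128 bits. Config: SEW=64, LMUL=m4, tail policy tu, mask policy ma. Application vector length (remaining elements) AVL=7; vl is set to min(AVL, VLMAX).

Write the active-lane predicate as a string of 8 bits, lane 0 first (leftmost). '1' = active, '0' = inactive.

predicate = 11111110

VLMAX = VLEN×LMUL/SEW = 128×4/64 = 8
AVL=7 ≤ VLMAX=8, so vl = 7
bits (lane 0 leftmost): 11111110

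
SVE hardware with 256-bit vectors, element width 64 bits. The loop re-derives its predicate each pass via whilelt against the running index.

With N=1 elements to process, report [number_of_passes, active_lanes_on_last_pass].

lane count: 256 div 64 = 4
1 elements at 4/iter → 1 passes, remainder 1 on the last

[iterations, last_vl] = [1, 1]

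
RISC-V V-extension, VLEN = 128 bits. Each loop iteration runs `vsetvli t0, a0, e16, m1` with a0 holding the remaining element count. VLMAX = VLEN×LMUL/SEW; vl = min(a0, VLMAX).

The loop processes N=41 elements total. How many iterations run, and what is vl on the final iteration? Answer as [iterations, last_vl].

VLMAX = VLEN×LMUL/SEW = 128×1/16 = 8
N=41: ⌈41/8⌉ = 6 iters; last vl = 41 − 5×8 = 1

[iterations, last_vl] = [6, 1]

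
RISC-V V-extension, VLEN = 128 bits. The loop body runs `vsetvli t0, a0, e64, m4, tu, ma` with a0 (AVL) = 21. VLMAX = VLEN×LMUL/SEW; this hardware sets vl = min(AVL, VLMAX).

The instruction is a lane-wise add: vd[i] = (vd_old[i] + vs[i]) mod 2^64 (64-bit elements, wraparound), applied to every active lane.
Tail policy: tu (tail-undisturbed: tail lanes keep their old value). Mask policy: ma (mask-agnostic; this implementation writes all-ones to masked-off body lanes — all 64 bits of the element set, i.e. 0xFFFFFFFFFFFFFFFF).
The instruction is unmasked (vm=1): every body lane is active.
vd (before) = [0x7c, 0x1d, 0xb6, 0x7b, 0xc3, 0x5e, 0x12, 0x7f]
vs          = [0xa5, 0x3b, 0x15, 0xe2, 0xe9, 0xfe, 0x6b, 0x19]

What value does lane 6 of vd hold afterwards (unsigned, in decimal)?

vd[6] = 125

lanes per group: 128·4/64 = 8
AVL=21 > VLMAX=8, so vl = 8
vd[0] add(0x7c,0xa5) -> 0x121
vd[1] add(0x1d,0x3b) -> 0x58
vd[2] add(0xb6,0x15) -> 0xcb
vd[3] add(0x7b,0xe2) -> 0x15d
vd[4] add(0xc3,0xe9) -> 0x1ac
vd[5] add(0x5e,0xfe) -> 0x15c
vd[6] add(0x12,0x6b) -> 0x7d
vd[7] add(0x7f,0x19) -> 0x98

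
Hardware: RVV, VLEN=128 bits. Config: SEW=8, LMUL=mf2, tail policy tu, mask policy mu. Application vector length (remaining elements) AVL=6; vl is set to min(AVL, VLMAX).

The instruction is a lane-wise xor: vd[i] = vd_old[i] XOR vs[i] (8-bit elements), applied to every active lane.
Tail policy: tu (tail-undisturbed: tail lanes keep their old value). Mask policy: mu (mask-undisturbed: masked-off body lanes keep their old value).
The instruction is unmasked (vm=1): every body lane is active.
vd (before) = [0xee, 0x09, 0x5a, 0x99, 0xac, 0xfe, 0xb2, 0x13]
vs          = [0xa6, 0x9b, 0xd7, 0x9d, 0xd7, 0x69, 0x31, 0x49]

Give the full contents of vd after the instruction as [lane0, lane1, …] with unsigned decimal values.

lanes per group: 128·1/2/8 = 8
vl = min(AVL, VLMAX) = min(6, 8) = 6
[0] xor(0xee,0xa6) = 0x48
[1] xor(0x09,0x9b) = 0x92
[2] xor(0x5a,0xd7) = 0x8d
[3] xor(0x99,0x9d) = 0x04
[4] xor(0xac,0xd7) = 0x7b
[5] xor(0xfe,0x69) = 0x97
[6] tail/keep = 0xb2
[7] tail/keep = 0x13

vd = [72, 146, 141, 4, 123, 151, 178, 19]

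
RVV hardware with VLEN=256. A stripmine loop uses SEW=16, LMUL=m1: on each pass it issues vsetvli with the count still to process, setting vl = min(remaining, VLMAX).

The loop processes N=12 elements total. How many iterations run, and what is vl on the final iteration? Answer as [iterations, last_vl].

VLMAX = (256 × 1) / 16 = 16 lanes
N=12: ⌈12/16⌉ = 1 iters; last vl = 12 − 0×16 = 12

[iterations, last_vl] = [1, 12]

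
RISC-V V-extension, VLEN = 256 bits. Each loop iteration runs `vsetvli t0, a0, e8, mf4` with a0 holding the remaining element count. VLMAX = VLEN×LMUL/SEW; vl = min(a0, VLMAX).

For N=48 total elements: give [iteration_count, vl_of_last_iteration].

[iterations, last_vl] = [6, 8]

VLMAX = (256 × 1/4) / 8 = 8 lanes
N=48: ⌈48/8⌉ = 6 iters; last vl = 48 − 5×8 = 8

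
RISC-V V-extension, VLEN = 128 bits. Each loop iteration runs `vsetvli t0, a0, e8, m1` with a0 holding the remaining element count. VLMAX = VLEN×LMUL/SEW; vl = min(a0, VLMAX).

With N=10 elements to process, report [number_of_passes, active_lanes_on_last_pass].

lanes per group: 128·1/8 = 16
iterations = ceil(10/16) = 1; final-pass vl = 10

[iterations, last_vl] = [1, 10]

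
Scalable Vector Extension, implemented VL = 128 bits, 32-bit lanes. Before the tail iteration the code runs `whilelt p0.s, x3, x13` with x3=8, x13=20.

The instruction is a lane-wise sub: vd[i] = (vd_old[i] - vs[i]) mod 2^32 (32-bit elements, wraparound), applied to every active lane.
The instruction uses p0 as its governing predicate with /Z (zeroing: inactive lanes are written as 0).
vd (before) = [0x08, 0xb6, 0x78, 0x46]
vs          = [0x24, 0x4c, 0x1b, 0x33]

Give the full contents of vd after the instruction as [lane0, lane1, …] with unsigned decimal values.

128-bit reg / 32-bit elem → 4 lanes
active while 8+j < 20, i.e. j ∈ [0,12) capped at 4 ⇒ 4
vd[0] sub(0x08,0x24) -> 0xffffffe4
vd[1] sub(0xb6,0x4c) -> 0x6a
vd[2] sub(0x78,0x1b) -> 0x5d
vd[3] sub(0x46,0x33) -> 0x13

vd = [4294967268, 106, 93, 19]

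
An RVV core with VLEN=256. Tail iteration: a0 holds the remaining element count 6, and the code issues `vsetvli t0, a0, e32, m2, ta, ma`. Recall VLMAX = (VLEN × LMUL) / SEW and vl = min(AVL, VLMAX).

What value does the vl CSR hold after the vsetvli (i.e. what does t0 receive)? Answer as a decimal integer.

vl = 6

VLMAX = VLEN×LMUL/SEW = 256×2/32 = 16
AVL=6 ≤ VLMAX=16, so vl = 6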